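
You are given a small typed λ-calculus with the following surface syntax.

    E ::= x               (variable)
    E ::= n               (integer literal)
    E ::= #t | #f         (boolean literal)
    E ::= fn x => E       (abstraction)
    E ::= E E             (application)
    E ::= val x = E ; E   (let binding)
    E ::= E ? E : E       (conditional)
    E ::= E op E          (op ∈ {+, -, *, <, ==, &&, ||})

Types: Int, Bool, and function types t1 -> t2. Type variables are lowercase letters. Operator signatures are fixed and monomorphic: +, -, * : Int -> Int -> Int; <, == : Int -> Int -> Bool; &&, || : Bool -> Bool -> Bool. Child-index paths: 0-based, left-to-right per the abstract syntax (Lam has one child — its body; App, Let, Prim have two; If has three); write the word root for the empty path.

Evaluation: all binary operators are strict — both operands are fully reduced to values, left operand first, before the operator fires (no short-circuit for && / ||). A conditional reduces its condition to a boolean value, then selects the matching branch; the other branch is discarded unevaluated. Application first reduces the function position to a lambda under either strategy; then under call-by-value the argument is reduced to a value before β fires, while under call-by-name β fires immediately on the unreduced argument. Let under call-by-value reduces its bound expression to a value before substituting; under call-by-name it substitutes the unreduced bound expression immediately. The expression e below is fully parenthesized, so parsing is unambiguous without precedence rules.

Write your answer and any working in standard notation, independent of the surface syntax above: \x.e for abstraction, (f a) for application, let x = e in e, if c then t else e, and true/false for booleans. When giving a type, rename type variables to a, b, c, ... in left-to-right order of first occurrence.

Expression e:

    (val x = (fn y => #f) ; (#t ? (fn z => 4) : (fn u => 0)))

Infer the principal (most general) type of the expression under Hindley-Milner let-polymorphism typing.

Working:
\y._ : a -> Bool
let x : forall. a -> Bool
  unify Bool ~ Bool
\z._ : b -> Int
\u._ : c -> Int
  unify b -> Int ~ c -> Int
  unify b ~ c
  unify Int ~ Int

Answer: a -> Int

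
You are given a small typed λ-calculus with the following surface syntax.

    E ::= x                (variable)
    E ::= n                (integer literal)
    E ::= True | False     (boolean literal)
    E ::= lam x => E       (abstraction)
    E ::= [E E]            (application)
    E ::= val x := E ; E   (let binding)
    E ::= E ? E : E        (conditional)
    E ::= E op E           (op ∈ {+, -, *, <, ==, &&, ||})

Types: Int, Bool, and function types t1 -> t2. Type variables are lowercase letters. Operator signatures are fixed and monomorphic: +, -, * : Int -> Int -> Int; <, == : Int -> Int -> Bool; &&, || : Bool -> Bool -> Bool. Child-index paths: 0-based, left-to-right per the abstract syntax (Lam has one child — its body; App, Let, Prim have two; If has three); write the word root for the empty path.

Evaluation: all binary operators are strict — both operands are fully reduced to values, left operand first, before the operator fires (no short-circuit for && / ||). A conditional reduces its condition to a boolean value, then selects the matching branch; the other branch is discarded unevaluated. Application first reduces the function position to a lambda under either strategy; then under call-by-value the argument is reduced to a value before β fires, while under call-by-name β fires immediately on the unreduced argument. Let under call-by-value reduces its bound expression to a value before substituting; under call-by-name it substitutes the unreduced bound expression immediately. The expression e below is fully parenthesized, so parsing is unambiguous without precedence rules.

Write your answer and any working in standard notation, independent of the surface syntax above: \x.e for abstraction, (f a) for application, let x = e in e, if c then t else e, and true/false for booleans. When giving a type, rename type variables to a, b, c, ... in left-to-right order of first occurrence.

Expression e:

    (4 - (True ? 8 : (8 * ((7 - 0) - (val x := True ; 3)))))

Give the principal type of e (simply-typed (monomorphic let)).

Trace:
  unify Int ~ Int
  unify Bool ~ Bool
  unify Int ~ Int
  unify Int ~ Int
  unify Int ~ Int
  unify Int ~ Int
let x : Bool
  unify Int ~ Int
  unify Int ~ Int
  unify Int ~ Int
  unify Int ~ Int

Answer: Int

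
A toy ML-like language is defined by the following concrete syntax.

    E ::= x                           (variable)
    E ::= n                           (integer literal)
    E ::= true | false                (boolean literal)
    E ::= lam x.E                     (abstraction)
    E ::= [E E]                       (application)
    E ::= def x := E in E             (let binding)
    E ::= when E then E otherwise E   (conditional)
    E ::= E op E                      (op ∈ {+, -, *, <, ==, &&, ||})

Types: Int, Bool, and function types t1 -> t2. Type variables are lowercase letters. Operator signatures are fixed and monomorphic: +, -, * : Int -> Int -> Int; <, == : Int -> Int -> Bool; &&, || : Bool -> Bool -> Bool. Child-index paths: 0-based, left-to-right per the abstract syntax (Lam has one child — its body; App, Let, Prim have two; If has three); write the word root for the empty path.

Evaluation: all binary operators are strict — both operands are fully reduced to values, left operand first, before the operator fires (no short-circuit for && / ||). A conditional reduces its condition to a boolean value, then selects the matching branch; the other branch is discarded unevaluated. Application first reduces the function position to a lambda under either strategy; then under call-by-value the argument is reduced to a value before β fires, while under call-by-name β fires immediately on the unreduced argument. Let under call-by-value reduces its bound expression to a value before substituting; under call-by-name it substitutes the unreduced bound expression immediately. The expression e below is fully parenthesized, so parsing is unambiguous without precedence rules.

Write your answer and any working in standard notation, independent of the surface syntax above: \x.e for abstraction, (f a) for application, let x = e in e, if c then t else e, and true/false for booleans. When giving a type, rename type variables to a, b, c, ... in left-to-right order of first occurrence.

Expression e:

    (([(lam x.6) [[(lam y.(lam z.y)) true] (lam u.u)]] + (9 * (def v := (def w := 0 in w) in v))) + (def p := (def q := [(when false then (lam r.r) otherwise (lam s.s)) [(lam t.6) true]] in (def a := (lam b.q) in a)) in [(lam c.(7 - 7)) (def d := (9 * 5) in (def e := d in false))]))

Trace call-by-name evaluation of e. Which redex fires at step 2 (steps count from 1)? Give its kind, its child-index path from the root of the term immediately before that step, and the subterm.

Answer: let at 0.1.1 : (let v = (let w = 0 in w) in v)

Derivation:
step 0: ((((\x.6) (((\y.(\z.y)) true) (\u.u))) + (9 * (let v = (let w = 0 in w) in v))) + (let p = (let q = ((if false then (\r.r) else (\s.s)) ((\t.6) true)) in (let a = (\b.q) in a)) in ((\c.(7 - 7)) (let d = (9 * 5) in (let e = d in false)))))
step 1: [beta@0.0] ((6 + (9 * (let v = (let w = 0 in w) in v))) + (let p = (let q = ((if false then (\r.r) else (\s.s)) ((\t.6) true)) in (let a = (\b.q) in a)) in ((\c.(7 - 7)) (let d = (9 * 5) in (let e = d in false)))))
step 2: [let@0.1.1] ((6 + (9 * (let w = 0 in w))) + (let p = (let q = ((if false then (\r.r) else (\s.s)) ((\t.6) true)) in (let a = (\b.q) in a)) in ((\c.(7 - 7)) (let d = (9 * 5) in (let e = d in false)))))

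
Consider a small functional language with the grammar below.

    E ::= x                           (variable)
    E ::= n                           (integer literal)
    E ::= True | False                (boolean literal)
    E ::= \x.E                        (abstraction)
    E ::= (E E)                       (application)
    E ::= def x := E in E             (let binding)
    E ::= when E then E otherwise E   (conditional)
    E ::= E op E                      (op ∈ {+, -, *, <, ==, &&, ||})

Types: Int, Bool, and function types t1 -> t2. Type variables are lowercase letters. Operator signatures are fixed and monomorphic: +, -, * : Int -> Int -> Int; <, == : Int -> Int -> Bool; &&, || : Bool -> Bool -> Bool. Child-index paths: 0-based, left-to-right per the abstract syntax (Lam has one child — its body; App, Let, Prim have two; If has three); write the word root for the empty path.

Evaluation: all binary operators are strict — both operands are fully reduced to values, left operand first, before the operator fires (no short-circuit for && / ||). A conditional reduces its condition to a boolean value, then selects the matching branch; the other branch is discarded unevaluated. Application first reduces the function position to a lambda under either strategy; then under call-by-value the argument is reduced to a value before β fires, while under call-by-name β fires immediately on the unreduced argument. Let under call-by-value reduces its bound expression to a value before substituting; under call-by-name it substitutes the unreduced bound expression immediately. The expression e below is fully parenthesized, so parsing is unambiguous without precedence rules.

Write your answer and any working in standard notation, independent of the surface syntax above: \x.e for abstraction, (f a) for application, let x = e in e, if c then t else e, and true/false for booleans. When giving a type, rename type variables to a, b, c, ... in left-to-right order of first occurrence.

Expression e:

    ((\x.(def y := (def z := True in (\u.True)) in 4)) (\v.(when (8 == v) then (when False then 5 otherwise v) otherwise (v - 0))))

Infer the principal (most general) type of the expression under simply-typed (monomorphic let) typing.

Working:
let z : Bool
\u._ : b -> Bool
let y : b -> Bool
\x._ : a -> Int
  unify Int ~ Int
v : c
  unify c ~ Int
  unify Bool ~ Bool
  unify Bool ~ Bool
v : Int
  unify Int ~ Int
v : Int
  unify Int ~ Int
  unify Int ~ Int
  unify Int ~ Int
\v._ : Int -> Int
  unify a -> Int ~ (Int -> Int) -> d
  unify a ~ Int -> Int
  unify Int ~ d
_ _ : Int

Answer: Int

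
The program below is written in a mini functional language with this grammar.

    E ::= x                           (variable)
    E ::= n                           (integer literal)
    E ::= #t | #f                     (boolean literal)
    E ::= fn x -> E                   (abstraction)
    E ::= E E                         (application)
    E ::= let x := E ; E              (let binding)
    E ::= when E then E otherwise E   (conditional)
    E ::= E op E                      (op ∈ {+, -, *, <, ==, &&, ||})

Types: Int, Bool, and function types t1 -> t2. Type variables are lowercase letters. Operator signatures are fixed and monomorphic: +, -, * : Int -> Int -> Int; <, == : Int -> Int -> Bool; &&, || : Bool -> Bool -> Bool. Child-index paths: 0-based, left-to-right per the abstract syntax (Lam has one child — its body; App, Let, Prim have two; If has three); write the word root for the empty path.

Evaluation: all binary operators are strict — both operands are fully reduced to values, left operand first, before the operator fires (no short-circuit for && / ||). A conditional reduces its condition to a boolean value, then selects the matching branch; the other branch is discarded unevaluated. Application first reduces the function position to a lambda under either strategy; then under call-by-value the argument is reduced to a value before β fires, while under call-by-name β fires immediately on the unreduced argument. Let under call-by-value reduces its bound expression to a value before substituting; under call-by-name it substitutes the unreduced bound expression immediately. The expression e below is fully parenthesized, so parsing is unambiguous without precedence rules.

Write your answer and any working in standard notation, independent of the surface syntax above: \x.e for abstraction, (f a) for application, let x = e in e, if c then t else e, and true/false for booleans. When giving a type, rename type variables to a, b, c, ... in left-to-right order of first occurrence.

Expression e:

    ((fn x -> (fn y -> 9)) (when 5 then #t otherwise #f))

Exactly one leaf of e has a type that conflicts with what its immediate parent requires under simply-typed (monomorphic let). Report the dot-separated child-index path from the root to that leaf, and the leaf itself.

Derivation:
\y._ : b -> Int
\x._ : a -> b -> Int
  unify Int ~ Bool
  FAIL: mismatch Int ~ Bool

Answer: 1.0 : 5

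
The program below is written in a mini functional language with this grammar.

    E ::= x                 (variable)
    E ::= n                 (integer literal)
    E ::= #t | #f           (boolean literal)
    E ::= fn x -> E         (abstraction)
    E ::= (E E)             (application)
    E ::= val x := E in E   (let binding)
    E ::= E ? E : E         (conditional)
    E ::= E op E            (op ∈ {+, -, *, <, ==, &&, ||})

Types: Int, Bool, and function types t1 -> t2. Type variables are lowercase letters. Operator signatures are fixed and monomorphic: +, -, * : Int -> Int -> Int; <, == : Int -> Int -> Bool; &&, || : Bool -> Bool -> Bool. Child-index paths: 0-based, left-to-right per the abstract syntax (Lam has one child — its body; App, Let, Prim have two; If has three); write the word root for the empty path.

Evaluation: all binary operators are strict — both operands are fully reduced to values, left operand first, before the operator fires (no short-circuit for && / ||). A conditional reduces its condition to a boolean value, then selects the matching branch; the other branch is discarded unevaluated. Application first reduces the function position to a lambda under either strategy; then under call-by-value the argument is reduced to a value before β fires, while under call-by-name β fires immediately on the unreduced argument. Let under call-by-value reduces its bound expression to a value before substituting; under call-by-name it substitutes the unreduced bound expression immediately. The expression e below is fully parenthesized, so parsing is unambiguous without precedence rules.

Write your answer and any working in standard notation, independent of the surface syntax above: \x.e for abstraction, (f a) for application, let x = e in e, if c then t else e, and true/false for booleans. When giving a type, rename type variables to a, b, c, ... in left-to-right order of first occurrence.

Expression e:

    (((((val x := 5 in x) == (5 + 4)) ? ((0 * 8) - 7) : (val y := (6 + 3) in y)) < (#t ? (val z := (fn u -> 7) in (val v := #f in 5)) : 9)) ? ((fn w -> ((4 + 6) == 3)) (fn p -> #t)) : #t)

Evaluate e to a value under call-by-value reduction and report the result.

Trace:
step 0: (if ((if ((let x = 5 in x) == (5 + 4)) then ((0 * 8) - 7) else (let y = (6 + 3) in y)) < (if true then (let z = (\u.7) in (let v = false in 5)) else 9)) then ((\w.((4 + 6) == 3)) (\p.true)) else true)
step 1: [let@0.0.0.0] (if ((if (5 == (5 + 4)) then ((0 * 8) - 7) else (let y = (6 + 3) in y)) < (if true then (let z = (\u.7) in (let v = false in 5)) else 9)) then ((\w.((4 + 6) == 3)) (\p.true)) else true)
step 2: [delta@0.0.0.1] (if ((if (5 == 9) then ((0 * 8) - 7) else (let y = (6 + 3) in y)) < (if true then (let z = (\u.7) in (let v = false in 5)) else 9)) then ((\w.((4 + 6) == 3)) (\p.true)) else true)
step 3: [delta@0.0.0] (if ((if false then ((0 * 8) - 7) else (let y = (6 + 3) in y)) < (if true then (let z = (\u.7) in (let v = false in 5)) else 9)) then ((\w.((4 + 6) == 3)) (\p.true)) else true)
step 4: [if@0.0] (if ((let y = (6 + 3) in y) < (if true then (let z = (\u.7) in (let v = false in 5)) else 9)) then ((\w.((4 + 6) == 3)) (\p.true)) else true)
step 5: [delta@0.0.0] (if ((let y = 9 in y) < (if true then (let z = (\u.7) in (let v = false in 5)) else 9)) then ((\w.((4 + 6) == 3)) (\p.true)) else true)
step 6: [let@0.0] (if (9 < (if true then (let z = (\u.7) in (let v = false in 5)) else 9)) then ((\w.((4 + 6) == 3)) (\p.true)) else true)
step 7: [if@0.1] (if (9 < (let z = (\u.7) in (let v = false in 5))) then ((\w.((4 + 6) == 3)) (\p.true)) else true)
step 8: [let@0.1] (if (9 < (let v = false in 5)) then ((\w.((4 + 6) == 3)) (\p.true)) else true)
step 9: [let@0.1] (if (9 < 5) then ((\w.((4 + 6) == 3)) (\p.true)) else true)
step 10: [delta@0] (if false then ((\w.((4 + 6) == 3)) (\p.true)) else true)
step 11: [if@root] true

Answer: true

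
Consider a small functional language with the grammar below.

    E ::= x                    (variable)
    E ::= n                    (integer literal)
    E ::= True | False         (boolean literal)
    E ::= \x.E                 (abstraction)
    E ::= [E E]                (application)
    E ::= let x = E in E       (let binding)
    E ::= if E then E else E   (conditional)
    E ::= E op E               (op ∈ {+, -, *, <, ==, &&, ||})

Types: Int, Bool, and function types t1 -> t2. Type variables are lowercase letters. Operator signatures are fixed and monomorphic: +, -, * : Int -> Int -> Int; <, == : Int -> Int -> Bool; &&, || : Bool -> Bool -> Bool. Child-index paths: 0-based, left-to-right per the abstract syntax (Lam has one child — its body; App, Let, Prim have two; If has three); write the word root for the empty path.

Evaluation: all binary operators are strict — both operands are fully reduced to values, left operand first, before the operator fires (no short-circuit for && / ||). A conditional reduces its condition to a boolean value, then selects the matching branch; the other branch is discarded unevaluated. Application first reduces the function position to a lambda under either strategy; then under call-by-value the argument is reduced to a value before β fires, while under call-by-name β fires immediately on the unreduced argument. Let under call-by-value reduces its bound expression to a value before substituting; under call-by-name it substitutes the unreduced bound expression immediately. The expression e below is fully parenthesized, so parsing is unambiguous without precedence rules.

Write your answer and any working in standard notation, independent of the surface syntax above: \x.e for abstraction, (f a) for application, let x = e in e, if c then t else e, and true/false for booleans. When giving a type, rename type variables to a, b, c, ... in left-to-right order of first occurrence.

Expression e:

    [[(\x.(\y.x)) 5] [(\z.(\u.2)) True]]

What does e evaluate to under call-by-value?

Answer: 5

Derivation:
step 0: (((\x.(\y.x)) 5) ((\z.(\u.2)) true))
step 1: [beta@0] ((\y.5) ((\z.(\u.2)) true))
step 2: [beta@1] ((\y.5) (\u.2))
step 3: [beta@root] 5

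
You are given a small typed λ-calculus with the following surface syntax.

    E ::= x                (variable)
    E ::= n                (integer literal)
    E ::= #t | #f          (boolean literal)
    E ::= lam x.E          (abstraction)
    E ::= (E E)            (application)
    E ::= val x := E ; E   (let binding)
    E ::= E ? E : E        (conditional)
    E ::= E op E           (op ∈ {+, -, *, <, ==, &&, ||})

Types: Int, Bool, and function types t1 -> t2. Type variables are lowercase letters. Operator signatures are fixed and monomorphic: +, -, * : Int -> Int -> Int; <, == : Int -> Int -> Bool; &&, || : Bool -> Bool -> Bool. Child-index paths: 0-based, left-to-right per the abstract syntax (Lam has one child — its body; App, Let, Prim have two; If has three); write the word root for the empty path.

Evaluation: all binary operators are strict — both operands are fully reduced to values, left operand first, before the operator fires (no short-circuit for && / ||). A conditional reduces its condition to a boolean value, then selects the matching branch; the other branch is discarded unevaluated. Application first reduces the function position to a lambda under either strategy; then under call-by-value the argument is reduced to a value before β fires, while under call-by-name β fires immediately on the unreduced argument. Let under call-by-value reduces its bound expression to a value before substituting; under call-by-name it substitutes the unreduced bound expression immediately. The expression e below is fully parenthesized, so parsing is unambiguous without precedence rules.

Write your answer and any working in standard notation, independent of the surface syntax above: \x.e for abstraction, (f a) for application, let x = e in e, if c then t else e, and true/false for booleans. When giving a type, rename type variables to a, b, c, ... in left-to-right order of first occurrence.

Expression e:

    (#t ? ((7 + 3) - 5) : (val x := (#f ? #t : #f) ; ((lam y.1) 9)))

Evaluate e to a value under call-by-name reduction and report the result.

Answer: 5

Working:
step 0: (if true then ((7 + 3) - 5) else (let x = (if false then true else false) in ((\y.1) 9)))
step 1: [if@root] ((7 + 3) - 5)
step 2: [delta@0] (10 - 5)
step 3: [delta@root] 5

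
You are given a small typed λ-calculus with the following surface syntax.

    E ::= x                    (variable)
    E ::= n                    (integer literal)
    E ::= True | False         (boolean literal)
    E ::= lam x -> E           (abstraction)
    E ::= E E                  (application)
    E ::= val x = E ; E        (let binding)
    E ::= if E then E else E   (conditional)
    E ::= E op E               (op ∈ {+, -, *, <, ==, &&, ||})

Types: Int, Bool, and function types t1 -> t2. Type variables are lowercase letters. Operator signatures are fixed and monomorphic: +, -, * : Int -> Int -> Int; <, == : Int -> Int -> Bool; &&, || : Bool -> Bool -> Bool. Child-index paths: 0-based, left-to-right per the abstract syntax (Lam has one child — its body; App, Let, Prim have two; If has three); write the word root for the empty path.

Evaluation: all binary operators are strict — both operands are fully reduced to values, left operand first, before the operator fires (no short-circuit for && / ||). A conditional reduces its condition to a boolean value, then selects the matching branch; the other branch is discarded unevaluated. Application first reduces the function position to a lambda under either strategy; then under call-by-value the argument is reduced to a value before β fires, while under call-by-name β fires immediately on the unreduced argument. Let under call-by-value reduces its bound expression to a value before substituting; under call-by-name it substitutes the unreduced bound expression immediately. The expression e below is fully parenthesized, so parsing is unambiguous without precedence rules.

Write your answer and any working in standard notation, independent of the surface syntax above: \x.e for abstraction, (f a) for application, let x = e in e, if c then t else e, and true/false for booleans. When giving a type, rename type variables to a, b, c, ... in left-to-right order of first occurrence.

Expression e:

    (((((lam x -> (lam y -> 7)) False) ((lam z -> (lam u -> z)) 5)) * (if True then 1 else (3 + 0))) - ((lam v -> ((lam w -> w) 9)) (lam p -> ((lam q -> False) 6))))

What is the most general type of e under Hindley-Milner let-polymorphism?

Working:
\y._ : b -> Int
\x._ : a -> b -> Int
  unify a -> b -> Int ~ Bool -> c
  unify a ~ Bool
  unify b -> Int ~ c
_ _ : b -> Int
z : d
\u._ : e -> d
\z._ : d -> e -> d
  unify d -> e -> d ~ Int -> f
  unify d ~ Int
  unify e -> Int ~ f
_ _ : e -> Int
  unify b -> Int ~ (e -> Int) -> g
  unify b ~ e -> Int
  unify Int ~ g
_ _ : Int
  unify Int ~ Int
  unify Bool ~ Bool
  unify Int ~ Int
  unify Int ~ Int
  unify Int ~ Int
  unify Int ~ Int
  unify Int ~ Int
w : i
\w._ : i -> i
  unify i -> i ~ Int -> j
  unify i ~ Int
  unify Int ~ j
_ _ : Int
\v._ : h -> Int
\q._ : l -> Bool
  unify l -> Bool ~ Int -> m
  unify l ~ Int
  unify Bool ~ m
_ _ : Bool
\p._ : k -> Bool
  unify h -> Int ~ (k -> Bool) -> n
  unify h ~ k -> Bool
  unify Int ~ n
_ _ : Int
  unify Int ~ Int

Answer: Int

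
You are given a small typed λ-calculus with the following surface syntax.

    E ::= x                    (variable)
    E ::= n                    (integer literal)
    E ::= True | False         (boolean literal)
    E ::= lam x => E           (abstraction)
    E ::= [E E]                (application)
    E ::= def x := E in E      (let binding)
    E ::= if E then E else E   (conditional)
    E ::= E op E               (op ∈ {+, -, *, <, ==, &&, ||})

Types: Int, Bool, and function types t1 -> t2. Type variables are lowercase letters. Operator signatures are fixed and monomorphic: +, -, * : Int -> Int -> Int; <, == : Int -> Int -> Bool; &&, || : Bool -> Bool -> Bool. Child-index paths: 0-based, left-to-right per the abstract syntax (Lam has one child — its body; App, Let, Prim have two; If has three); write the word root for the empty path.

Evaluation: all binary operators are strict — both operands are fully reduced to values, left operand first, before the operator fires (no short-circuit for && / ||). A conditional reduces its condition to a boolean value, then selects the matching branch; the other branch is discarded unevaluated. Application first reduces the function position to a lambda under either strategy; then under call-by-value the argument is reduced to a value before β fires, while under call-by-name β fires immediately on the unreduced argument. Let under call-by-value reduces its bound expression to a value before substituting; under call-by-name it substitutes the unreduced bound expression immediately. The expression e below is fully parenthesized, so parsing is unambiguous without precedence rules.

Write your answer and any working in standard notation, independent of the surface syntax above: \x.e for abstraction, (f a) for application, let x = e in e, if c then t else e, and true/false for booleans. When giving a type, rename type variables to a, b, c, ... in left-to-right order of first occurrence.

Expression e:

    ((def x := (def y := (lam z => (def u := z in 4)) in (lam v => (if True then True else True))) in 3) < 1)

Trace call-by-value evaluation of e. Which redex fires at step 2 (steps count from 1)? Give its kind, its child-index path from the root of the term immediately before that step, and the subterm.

Trace:
step 0: ((let x = (let y = (\z.(let u = z in 4)) in (\v.(if true then true else true))) in 3) < 1)
step 1: [let@0.0] ((let x = (\v.(if true then true else true)) in 3) < 1)
step 2: [let@0] (3 < 1)

Answer: let at 0 : (let x = (\v.(if true then true else true)) in 3)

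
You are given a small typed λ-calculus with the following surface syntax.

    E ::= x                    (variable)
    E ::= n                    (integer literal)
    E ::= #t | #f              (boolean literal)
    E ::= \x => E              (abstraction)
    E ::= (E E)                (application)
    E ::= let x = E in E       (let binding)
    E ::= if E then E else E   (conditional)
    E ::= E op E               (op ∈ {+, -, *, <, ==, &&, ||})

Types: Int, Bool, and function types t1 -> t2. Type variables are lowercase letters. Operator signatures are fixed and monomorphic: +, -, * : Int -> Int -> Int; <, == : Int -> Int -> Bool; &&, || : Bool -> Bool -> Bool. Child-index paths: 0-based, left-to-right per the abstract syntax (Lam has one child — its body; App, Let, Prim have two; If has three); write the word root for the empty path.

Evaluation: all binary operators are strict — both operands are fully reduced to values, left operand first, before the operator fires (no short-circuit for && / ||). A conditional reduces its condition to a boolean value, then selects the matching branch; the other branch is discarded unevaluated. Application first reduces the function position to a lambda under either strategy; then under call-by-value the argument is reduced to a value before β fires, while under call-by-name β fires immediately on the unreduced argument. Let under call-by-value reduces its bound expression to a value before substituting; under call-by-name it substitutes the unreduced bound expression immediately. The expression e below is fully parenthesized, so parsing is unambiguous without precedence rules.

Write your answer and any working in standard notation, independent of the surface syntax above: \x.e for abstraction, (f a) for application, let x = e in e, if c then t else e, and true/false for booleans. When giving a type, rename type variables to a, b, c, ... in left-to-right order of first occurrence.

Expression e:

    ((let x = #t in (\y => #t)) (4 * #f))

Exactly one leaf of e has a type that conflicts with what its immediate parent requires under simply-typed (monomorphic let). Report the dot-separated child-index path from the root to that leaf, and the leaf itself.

Derivation:
let x : Bool
\y._ : a -> Bool
  unify Int ~ Int
  unify Bool ~ Int
  FAIL: mismatch Bool ~ Int

Answer: 1.1 : false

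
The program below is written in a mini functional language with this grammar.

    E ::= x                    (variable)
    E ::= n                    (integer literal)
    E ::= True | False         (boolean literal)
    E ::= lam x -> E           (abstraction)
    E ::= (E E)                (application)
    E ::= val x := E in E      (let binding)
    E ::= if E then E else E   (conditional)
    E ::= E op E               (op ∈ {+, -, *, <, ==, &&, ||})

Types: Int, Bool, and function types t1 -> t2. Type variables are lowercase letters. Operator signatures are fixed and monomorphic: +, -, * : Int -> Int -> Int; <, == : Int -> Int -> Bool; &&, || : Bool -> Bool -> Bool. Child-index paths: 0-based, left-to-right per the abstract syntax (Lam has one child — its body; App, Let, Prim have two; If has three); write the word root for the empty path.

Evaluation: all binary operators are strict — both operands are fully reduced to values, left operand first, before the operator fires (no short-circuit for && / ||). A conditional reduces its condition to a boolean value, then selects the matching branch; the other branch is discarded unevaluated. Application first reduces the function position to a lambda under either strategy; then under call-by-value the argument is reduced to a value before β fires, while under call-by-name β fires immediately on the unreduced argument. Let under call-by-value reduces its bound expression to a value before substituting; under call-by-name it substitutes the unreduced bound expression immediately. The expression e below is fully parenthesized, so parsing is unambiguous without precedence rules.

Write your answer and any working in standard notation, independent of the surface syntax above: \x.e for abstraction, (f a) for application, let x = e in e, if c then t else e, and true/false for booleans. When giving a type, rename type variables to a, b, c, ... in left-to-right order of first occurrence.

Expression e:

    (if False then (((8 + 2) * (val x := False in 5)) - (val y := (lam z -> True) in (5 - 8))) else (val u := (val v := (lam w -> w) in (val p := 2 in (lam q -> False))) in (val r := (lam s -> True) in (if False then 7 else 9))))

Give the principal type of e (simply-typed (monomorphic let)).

Trace:
  unify Bool ~ Bool
  unify Int ~ Int
  unify Int ~ Int
  unify Int ~ Int
let x : Bool
  unify Int ~ Int
  unify Int ~ Int
\z._ : a -> Bool
let y : a -> Bool
  unify Int ~ Int
  unify Int ~ Int
  unify Int ~ Int
w : b
\w._ : b -> b
let v : b -> b
let p : Int
\q._ : c -> Bool
let u : c -> Bool
\s._ : d -> Bool
let r : d -> Bool
  unify Bool ~ Bool
  unify Int ~ Int
  unify Int ~ Int

Answer: Int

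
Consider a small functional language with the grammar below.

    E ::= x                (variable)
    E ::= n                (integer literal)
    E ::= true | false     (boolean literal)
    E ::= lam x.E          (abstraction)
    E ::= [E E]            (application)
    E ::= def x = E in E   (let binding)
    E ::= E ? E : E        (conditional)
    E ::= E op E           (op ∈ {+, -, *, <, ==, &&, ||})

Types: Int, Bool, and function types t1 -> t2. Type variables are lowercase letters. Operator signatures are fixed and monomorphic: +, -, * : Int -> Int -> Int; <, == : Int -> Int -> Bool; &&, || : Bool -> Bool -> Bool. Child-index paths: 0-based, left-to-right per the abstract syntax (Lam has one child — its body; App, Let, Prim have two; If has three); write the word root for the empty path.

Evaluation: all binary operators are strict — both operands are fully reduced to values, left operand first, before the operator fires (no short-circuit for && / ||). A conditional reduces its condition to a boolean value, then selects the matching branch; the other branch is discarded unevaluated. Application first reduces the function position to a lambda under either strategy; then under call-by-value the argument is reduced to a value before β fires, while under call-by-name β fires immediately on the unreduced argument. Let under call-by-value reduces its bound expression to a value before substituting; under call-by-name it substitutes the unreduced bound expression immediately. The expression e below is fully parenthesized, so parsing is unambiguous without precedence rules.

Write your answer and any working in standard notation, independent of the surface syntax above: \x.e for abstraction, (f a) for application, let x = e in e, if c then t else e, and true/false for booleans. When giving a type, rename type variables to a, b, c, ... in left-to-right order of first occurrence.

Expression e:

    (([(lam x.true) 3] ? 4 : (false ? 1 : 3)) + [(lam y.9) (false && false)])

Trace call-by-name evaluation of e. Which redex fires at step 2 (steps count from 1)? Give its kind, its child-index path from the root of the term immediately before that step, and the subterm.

Derivation:
step 0: ((if ((\x.true) 3) then 4 else (if false then 1 else 3)) + ((\y.9) (false && false)))
step 1: [beta@0.0] ((if true then 4 else (if false then 1 else 3)) + ((\y.9) (false && false)))
step 2: [if@0] (4 + ((\y.9) (false && false)))

Answer: if at 0 : (if true then 4 else (if false then 1 else 3))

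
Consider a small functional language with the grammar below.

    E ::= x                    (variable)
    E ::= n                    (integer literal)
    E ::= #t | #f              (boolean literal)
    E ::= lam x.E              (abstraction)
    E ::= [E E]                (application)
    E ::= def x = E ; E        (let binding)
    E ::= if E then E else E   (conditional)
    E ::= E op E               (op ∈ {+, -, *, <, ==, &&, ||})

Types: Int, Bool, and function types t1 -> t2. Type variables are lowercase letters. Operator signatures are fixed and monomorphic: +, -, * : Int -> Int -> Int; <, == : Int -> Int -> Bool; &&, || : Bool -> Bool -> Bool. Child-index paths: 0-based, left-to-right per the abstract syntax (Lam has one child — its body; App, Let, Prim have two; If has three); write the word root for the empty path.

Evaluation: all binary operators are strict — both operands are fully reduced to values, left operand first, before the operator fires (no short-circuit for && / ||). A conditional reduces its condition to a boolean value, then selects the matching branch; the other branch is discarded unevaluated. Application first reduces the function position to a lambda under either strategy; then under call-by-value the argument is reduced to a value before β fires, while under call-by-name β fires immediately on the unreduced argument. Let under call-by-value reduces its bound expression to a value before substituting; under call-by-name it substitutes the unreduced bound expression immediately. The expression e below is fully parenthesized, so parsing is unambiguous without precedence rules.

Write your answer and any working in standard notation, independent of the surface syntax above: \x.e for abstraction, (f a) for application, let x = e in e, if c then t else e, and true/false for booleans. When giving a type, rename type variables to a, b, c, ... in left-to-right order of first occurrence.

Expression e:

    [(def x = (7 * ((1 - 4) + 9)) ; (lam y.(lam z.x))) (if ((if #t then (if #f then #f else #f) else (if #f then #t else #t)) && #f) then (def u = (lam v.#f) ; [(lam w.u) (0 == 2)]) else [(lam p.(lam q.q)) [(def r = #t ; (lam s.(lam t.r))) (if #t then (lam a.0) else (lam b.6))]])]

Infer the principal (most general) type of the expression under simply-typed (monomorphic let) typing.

Answer: a -> Int

Derivation:
  unify Int ~ Int
  unify Int ~ Int
  unify Int ~ Int
  unify Int ~ Int
  unify Int ~ Int
  unify Int ~ Int
let x : Int
x : Int
\z._ : b -> Int
\y._ : a -> b -> Int
  unify Bool ~ Bool
  unify Bool ~ Bool
  unify Bool ~ Bool
  unify Bool ~ Bool
  unify Bool ~ Bool
  unify Bool ~ Bool
  unify Bool ~ Bool
  unify Bool ~ Bool
  unify Bool ~ Bool
\v._ : c -> Bool
let u : c -> Bool
u : c -> Bool
\w._ : d -> c -> Bool
  unify Int ~ Int
  unify Int ~ Int
  unify d -> c -> Bool ~ Bool -> e
  unify d ~ Bool
  unify c -> Bool ~ e
_ _ : c -> Bool
q : g
\q._ : g -> g
\p._ : f -> g -> g
let r : Bool
r : Bool
\t._ : i -> Bool
\s._ : h -> i -> Bool
  unify Bool ~ Bool
\a._ : j -> Int
\b._ : k -> Int
  unify j -> Int ~ k -> Int
  unify j ~ k
  unify Int ~ Int
  unify h -> i -> Bool ~ (k -> Int) -> l
  unify h ~ k -> Int
  unify i -> Bool ~ l
_ _ : i -> Bool
  unify f -> g -> g ~ (i -> Bool) -> m
  unify f ~ i -> Bool
  unify g -> g ~ m
_ _ : g -> g
  unify c -> Bool ~ g -> g
  unify c ~ g
  unify Bool ~ g
  unify a -> b -> Int ~ (Bool -> Bool) -> n
  unify a ~ Bool -> Bool
  unify b -> Int ~ n
_ _ : b -> Int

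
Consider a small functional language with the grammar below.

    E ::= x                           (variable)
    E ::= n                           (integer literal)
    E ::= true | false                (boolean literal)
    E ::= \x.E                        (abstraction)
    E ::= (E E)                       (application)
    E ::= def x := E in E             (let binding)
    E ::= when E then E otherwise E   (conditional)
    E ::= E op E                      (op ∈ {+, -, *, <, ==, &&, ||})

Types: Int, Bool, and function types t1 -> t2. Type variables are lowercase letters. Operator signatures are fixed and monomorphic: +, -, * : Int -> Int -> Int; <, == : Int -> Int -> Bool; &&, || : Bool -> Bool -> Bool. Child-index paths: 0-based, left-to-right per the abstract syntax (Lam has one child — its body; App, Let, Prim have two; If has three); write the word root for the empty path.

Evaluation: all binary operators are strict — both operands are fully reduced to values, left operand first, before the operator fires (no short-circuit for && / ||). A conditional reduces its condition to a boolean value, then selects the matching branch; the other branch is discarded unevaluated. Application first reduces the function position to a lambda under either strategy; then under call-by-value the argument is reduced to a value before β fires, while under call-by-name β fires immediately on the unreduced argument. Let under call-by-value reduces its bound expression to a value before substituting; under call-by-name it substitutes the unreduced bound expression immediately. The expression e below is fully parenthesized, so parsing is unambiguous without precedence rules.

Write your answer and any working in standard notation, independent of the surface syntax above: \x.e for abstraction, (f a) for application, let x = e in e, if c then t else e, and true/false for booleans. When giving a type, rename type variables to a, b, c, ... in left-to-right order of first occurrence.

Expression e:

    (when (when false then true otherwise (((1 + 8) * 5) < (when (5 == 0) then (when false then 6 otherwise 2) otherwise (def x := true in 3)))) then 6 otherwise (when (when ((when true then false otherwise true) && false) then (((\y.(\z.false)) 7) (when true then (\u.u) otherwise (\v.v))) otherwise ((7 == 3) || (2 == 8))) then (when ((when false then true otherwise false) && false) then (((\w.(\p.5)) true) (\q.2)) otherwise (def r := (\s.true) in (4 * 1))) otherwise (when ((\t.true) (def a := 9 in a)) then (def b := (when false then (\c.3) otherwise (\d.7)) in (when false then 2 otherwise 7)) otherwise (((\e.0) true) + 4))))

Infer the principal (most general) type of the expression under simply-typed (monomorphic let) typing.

Answer: Int

Derivation:
  unify Bool ~ Bool
  unify Int ~ Int
  unify Int ~ Int
  unify Int ~ Int
  unify Int ~ Int
  unify Int ~ Int
  unify Int ~ Int
  unify Int ~ Int
  unify Bool ~ Bool
  unify Bool ~ Bool
  unify Int ~ Int
let x : Bool
  unify Int ~ Int
  unify Int ~ Int
  unify Bool ~ Bool
  unify Bool ~ Bool
  unify Bool ~ Bool
  unify Bool ~ Bool
  unify Bool ~ Bool
  unify Bool ~ Bool
  unify Bool ~ Bool
\z._ : b -> Bool
\y._ : a -> b -> Bool
  unify a -> b -> Bool ~ Int -> c
  unify a ~ Int
  unify b -> Bool ~ c
_ _ : b -> Bool
  unify Bool ~ Bool
u : d
\u._ : d -> d
v : e
\v._ : e -> e
  unify d -> d ~ e -> e
  unify d ~ e
  unify e ~ e
  unify b -> Bool ~ (e -> e) -> f
  unify b ~ e -> e
  unify Bool ~ f
_ _ : Bool
  unify Int ~ Int
  unify Int ~ Int
  unify Bool ~ Bool
  unify Int ~ Int
  unify Int ~ Int
  unify Bool ~ Bool
  unify Bool ~ Bool
  unify Bool ~ Bool
  unify Bool ~ Bool
  unify Bool ~ Bool
  unify Bool ~ Bool
  unify Bool ~ Bool
  unify Bool ~ Bool
\p._ : h -> Int
\w._ : g -> h -> Int
  unify g -> h -> Int ~ Bool -> i
  unify g ~ Bool
  unify h -> Int ~ i
_ _ : h -> Int
\q._ : j -> Int
  unify h -> Int ~ (j -> Int) -> k
  unify h ~ j -> Int
  unify Int ~ k
_ _ : Int
\s._ : l -> Bool
let r : l -> Bool
  unify Int ~ Int
  unify Int ~ Int
  unify Int ~ Int
\t._ : m -> Bool
let a : Int
a : Int
  unify m -> Bool ~ Int -> n
  unify m ~ Int
  unify Bool ~ n
_ _ : Bool
  unify Bool ~ Bool
  unify Bool ~ Bool
\c._ : o -> Int
\d._ : p -> Int
  unify o -> Int ~ p -> Int
  unify o ~ p
  unify Int ~ Int
let b : p -> Int
  unify Bool ~ Bool
  unify Int ~ Int
\e._ : q -> Int
  unify q -> Int ~ Bool -> r
  unify q ~ Bool
  unify Int ~ r
_ _ : Int
  unify Int ~ Int
  unify Int ~ Int
  unify Int ~ Int
  unify Int ~ Int
  unify Int ~ Int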